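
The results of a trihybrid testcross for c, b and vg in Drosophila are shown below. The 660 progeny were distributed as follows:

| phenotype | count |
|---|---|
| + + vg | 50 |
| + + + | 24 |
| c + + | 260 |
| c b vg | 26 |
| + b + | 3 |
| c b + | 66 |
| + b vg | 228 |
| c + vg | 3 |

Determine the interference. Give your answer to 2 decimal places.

0.42

The two most frequent reciprocal classes, + b vg and c + +, are the parental types, so the F1 was + b vg / c + +.
The two rarest classes, + b + and c + vg, are the double crossovers. Comparing them with the parentals, only the vg allele has switched, so vg is the middle locus and the order is c – vg – b.
c–vg: (50 + 6)/660 = 0.0848; vg–b: (116 + 6)/660 = 0.1848.
Expected DCO frequency = 0.0848 × 0.1848 ≈ 0.01567; observed = 6/660 ≈ 0.00909.
Coefficient of coincidence = 0.00909/0.01567 ≈ 0.58; interference = 1 − 0.58 = 0.42.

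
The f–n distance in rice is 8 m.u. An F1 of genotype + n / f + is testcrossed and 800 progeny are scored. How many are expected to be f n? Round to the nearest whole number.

32

A map distance of 8 m.u. corresponds to a recombination frequency of 0.080.
The F1 is + n / f +, so f n is a recombinant gamete class with expected frequency r/2 = 0.080/2 = 0.0400.
Expected number = 0.0400 × 800 = 32.00 ≈ 32.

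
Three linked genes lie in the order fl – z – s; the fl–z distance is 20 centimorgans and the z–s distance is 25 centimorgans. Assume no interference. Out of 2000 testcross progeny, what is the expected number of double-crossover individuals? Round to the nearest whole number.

Map distances give recombination frequencies of 0.200 and 0.250 for the two intervals.
With no interference, expected double-crossover frequency = 0.200 × 0.250 = 0.05000.
Expected number = 0.05000 × 2000 = 100.00 ≈ 100.

100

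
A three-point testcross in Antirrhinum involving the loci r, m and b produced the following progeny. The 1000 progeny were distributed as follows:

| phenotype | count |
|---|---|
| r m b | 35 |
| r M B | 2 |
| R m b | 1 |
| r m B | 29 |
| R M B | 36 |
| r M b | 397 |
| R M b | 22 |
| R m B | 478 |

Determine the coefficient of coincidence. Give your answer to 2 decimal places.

The two most frequent reciprocal classes, r M b and R m B, are the parental types, so the F1 was r M b / R m B.
The two rarest classes, r M B and R m b, are the double crossovers. Comparing them with the parentals, only the b allele has switched, so b is the middle locus and the order is m – b – r.
m–b: (71 + 3)/1000 = 0.0740; b–r: (51 + 3)/1000 = 0.0540.
Expected DCO frequency = 0.0740 × 0.0540 ≈ 0.00400; observed = 3/1000 ≈ 0.00300.
Coefficient of coincidence = 0.00300/0.00400 ≈ 0.75.

0.75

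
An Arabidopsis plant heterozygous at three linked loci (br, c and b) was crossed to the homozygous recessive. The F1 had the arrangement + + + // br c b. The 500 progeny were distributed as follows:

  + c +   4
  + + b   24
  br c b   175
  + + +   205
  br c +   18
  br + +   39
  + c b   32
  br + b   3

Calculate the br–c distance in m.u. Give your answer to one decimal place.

The two rarest classes, + c + and br + b, are the double crossovers. Comparing them with the parentals, only the c allele has switched, so c is the middle locus and the order is b – c – br.
Crossovers in the c–br interval produce the single-crossover classes br + + and + c b (39 + 32 = 71) plus the double crossovers (7).
RF(c–br) = (71 + 7) / 500 = 78/500 = 0.1560 → 15.6 m.u.

15.6 m.u.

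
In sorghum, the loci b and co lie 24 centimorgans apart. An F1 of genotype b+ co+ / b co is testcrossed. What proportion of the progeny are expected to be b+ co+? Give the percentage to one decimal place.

38.0%

A map distance of 24 centimorgans corresponds to a recombination frequency of 0.240.
The F1 is b+ co+ / b co, so b+ co+ is a parental gamete class with expected frequency (1 − r)/2 = 0.760/2 = 0.3800.
That is 0.3800 = 38.0% of the progeny.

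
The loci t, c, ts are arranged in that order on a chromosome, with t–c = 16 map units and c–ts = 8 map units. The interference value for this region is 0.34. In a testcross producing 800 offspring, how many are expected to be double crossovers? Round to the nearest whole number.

Map distances give recombination frequencies of 0.160 and 0.080 for the two intervals.
With interference 0.34 (so coincidence = 0.66), expected double-crossover frequency = 0.160 × 0.080 × 0.66 = 0.00845.
Expected number = 0.00845 × 800 = 6.76 ≈ 7.

7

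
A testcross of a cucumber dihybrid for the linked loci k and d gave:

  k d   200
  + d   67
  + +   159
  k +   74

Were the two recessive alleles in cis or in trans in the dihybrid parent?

The two most frequent classes are + + (159) and k d (200); these are the parental (non-recombinant) types.
So the F1 carried + + on one chromosome and k d on the other — the recessive alleles are on the same chromosome (cis / coupling).

cis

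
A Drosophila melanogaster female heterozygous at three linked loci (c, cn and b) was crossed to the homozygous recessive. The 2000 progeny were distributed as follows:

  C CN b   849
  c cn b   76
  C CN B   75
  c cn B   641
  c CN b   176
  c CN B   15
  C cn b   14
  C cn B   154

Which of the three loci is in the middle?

The two most frequent reciprocal classes, C CN b and c cn B, are the parental types, so the F1 was C CN b / c cn B.
The two rarest classes, C cn b and c CN B, are the double crossovers. Comparing them with the parentals, only the cn allele has switched, so cn is the middle locus and the order is c – cn – b.

cn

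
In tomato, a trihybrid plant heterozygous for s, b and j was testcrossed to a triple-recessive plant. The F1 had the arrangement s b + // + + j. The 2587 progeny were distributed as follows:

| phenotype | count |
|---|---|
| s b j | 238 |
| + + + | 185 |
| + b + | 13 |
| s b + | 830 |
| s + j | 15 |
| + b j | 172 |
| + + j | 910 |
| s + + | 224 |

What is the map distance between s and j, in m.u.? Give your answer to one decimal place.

17.4 m.u.

The two rarest classes, + b + and s + j, are the double crossovers. Comparing them with the parentals, only the s allele has switched, so s is the middle locus and the order is b – s – j.
Crossovers in the s–j interval produce the single-crossover classes s b j and + + + (238 + 185 = 423) plus the double crossovers (28).
RF(s–j) = (423 + 28) / 2587 = 451/2587 = 0.1743 → 17.4 m.u.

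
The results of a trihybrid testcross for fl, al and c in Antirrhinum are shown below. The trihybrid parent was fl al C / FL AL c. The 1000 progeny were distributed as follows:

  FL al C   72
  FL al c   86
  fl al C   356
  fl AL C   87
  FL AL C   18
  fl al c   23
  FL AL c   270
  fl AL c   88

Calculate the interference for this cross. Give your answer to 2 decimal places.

0.05

The two rarest classes, fl al c and FL AL C, are the double crossovers. Comparing them with the parentals, only the c allele has switched, so c is the middle locus and the order is fl – c – al.
fl–c: (160 + 41)/1000 = 0.2010; c–al: (173 + 41)/1000 = 0.2140.
Expected DCO frequency = 0.2010 × 0.2140 ≈ 0.04301; observed = 41/1000 ≈ 0.04100.
Coefficient of coincidence = 0.04100/0.04301 ≈ 0.95; interference = 1 − 0.95 = 0.05.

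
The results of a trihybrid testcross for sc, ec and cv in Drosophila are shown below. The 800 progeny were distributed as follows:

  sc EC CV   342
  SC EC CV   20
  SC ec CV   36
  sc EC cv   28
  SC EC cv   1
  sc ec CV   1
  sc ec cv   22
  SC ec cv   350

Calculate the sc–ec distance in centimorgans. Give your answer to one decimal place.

5.5 centimorgans

The two most frequent reciprocal classes, sc EC CV and SC ec cv, are the parental types, so the F1 was sc EC CV / SC ec cv.
The two rarest classes, sc ec CV and SC EC cv, are the double crossovers. Comparing them with the parentals, only the ec allele has switched, so ec is the middle locus and the order is sc – ec – cv.
Crossovers in the sc–ec interval produce the single-crossover classes SC EC CV and sc ec cv (20 + 22 = 42) plus the double crossovers (2).
RF(sc–ec) = (42 + 2) / 800 = 44/800 = 0.0550 → 5.5 centimorgans.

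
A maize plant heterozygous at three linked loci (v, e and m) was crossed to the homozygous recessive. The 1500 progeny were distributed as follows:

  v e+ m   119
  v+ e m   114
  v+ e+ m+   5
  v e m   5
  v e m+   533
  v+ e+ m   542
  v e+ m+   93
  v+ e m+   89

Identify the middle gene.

The two most frequent reciprocal classes, v+ e+ m and v e m+, are the parental types, so the F1 was v+ e+ m / v e m+.
The two rarest classes, v+ e+ m+ and v e m, are the double crossovers. Comparing them with the parentals, only the m allele has switched, so m is the middle locus and the order is v – m – e.

m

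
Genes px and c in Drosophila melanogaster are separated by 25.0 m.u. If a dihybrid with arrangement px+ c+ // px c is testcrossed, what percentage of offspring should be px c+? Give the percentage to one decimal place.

A map distance of 25.0 m.u. corresponds to a recombination frequency of 0.250.
The F1 is px+ c+ / px c, so px c+ is a recombinant gamete class with expected frequency r/2 = 0.250/2 = 0.1250.
That is 0.1250 = 12.5% of the progeny.

12.5%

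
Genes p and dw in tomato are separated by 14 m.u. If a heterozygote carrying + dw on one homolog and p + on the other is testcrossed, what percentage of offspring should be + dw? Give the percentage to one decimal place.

43.0%

A map distance of 14 m.u. corresponds to a recombination frequency of 0.140.
The F1 is + dw / p +, so + dw is a parental gamete class with expected frequency (1 − r)/2 = 0.860/2 = 0.4300.
That is 0.4300 = 43.0% of the progeny.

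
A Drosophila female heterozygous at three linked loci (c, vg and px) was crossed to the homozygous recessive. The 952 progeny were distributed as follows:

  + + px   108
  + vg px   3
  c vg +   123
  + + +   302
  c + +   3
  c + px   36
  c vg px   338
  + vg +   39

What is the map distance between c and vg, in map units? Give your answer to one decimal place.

The two most frequent reciprocal classes, c vg px and + + +, are the parental types, so the F1 was c vg px / + + +.
The two rarest classes, + vg px and c + +, are the double crossovers. Comparing them with the parentals, only the c allele has switched, so c is the middle locus and the order is vg – c – px.
Crossovers in the vg–c interval produce the single-crossover classes c + px and + vg + (36 + 39 = 75) plus the double crossovers (6).
RF(vg–c) = (75 + 6) / 952 = 81/952 = 0.0851 → 8.5 map units.

8.5 map units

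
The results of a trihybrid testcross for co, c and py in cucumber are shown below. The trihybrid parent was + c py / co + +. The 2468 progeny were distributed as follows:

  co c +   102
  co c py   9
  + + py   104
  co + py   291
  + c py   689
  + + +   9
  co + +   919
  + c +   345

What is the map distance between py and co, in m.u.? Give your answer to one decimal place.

The two rarest classes, co c py and + + +, are the double crossovers. Comparing them with the parentals, only the co allele has switched, so co is the middle locus and the order is py – co – c.
Crossovers in the py–co interval produce the single-crossover classes + c + and co + py (345 + 291 = 636) plus the double crossovers (18).
RF(py–co) = (636 + 18) / 2468 = 654/2468 = 0.2650 → 26.5 m.u.

26.5 m.u.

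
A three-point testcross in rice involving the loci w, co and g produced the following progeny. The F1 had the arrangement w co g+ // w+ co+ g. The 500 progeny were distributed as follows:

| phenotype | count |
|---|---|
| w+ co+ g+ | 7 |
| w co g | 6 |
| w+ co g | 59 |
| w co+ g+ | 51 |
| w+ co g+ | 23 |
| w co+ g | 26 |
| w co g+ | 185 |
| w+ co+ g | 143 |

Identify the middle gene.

g

The two rarest classes, w co g and w+ co+ g+, are the double crossovers. Comparing them with the parentals, only the g allele has switched, so g is the middle locus and the order is co – g – w.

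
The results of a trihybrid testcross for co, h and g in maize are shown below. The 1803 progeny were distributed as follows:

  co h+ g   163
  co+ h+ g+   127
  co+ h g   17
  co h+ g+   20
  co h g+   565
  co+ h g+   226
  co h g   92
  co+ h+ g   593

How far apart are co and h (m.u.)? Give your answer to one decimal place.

23.6 m.u.

The two most frequent reciprocal classes, co h g+ and co+ h+ g, are the parental types, so the F1 was co h g+ / co+ h+ g.
The two rarest classes, co h+ g+ and co+ h g, are the double crossovers. Comparing them with the parentals, only the h allele has switched, so h is the middle locus and the order is co – h – g.
Crossovers in the co–h interval produce the single-crossover classes co+ h g+ and co h+ g (226 + 163 = 389) plus the double crossovers (37).
RF(co–h) = (389 + 37) / 1803 = 426/1803 = 0.2363 → 23.6 m.u.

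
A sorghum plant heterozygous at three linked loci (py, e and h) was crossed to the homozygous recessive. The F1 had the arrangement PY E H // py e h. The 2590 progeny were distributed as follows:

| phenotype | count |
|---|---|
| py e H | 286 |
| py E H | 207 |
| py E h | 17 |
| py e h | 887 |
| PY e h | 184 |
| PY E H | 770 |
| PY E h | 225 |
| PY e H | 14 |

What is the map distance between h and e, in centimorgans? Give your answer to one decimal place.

20.9 centimorgans

The two rarest classes, PY e H and py E h, are the double crossovers. Comparing them with the parentals, only the e allele has switched, so e is the middle locus and the order is py – e – h.
Crossovers in the e–h interval produce the single-crossover classes PY E h and py e H (225 + 286 = 511) plus the double crossovers (31).
RF(e–h) = (511 + 31) / 2590 = 542/2590 = 0.2093 → 20.9 centimorgans.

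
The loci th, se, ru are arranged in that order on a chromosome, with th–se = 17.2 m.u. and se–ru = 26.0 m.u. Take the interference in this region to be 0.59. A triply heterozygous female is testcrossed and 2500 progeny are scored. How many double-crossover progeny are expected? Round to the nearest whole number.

46

Map distances give recombination frequencies of 0.172 and 0.260 for the two intervals.
With interference 0.59 (so coincidence = 0.41), expected double-crossover frequency = 0.172 × 0.260 × 0.41 = 0.01834.
Expected number = 0.01834 × 2500 = 45.84 ≈ 46.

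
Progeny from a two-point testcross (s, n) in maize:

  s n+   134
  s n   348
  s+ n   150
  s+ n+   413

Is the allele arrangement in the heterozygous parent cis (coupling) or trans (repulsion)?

cis

The two most frequent classes are s+ n+ (413) and s n (348); these are the parental (non-recombinant) types.
So the F1 carried s+ n+ on one chromosome and s n on the other — the recessive alleles are on the same chromosome (cis / coupling).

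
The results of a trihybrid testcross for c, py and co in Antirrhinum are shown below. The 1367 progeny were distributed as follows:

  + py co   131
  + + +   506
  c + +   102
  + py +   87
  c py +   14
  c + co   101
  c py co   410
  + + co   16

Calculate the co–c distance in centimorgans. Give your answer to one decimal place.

The two most frequent reciprocal classes, c py co and + + +, are the parental types, so the F1 was c py co / + + +.
The two rarest classes, c py + and + + co, are the double crossovers. Comparing them with the parentals, only the co allele has switched, so co is the middle locus and the order is py – co – c.
Crossovers in the co–c interval produce the single-crossover classes + py co and c + + (131 + 102 = 233) plus the double crossovers (30).
RF(co–c) = (233 + 30) / 1367 = 263/1367 = 0.1924 → 19.2 centimorgans.

19.2 centimorgans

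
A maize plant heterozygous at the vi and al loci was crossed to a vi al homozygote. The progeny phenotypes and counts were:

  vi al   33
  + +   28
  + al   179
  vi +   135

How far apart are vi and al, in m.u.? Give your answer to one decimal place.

The two most frequent classes, + al (179) and vi + (135), are the parental types, so the F1 was + al / vi +.
The recombinant classes are + + and vi al: 28 + 33 = 61.
Recombination frequency = 61/375 = 0.1627 ≈ 16.3%, i.e. 16.3 m.u.

16.3 m.u.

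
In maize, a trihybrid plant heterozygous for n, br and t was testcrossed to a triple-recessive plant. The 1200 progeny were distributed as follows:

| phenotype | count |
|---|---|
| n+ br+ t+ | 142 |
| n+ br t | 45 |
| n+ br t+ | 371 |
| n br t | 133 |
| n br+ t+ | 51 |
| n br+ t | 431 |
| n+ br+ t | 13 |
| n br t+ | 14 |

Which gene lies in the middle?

n

The two most frequent reciprocal classes, n br+ t and n+ br t+, are the parental types, so the F1 was n br+ t / n+ br t+.
The two rarest classes, n+ br+ t and n br t+, are the double crossovers. Comparing them with the parentals, only the n allele has switched, so n is the middle locus and the order is t – n – br.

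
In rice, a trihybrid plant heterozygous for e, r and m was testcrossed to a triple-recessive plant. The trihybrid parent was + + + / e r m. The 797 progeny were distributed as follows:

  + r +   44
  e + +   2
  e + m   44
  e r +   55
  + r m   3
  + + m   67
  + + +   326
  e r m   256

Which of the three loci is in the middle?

e

The two rarest classes, e + + and + r m, are the double crossovers. Comparing them with the parentals, only the e allele has switched, so e is the middle locus and the order is r – e – m.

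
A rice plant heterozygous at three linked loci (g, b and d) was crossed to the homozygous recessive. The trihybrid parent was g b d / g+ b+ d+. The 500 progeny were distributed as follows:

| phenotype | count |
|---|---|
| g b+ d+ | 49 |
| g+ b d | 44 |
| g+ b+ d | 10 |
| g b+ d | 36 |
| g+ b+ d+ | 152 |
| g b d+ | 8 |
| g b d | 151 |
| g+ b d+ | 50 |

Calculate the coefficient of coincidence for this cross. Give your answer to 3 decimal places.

The two rarest classes, g b d+ and g+ b+ d, are the double crossovers. Comparing them with the parentals, only the d allele has switched, so d is the middle locus and the order is b – d – g.
b–d: (86 + 18)/500 = 0.2080; d–g: (93 + 18)/500 = 0.2220.
Expected DCO frequency = 0.2080 × 0.2220 ≈ 0.04618; observed = 18/500 ≈ 0.03600.
Coefficient of coincidence = 0.03600/0.04618 ≈ 0.780.

0.780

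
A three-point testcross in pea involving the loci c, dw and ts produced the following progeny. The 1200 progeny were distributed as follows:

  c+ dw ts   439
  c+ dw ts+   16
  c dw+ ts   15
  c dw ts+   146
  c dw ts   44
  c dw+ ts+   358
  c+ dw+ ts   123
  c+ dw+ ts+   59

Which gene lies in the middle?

The two most frequent reciprocal classes, c+ dw ts and c dw+ ts+, are the parental types, so the F1 was c+ dw ts / c dw+ ts+.
The two rarest classes, c+ dw ts+ and c dw+ ts, are the double crossovers. Comparing them with the parentals, only the ts allele has switched, so ts is the middle locus and the order is dw – ts – c.

ts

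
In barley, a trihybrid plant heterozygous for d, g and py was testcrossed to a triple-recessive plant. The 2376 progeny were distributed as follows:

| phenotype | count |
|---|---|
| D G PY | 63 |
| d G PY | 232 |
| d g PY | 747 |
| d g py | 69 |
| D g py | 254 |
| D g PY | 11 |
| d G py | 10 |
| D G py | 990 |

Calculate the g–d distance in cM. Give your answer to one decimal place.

21.3 cM

The two most frequent reciprocal classes, d g PY and D G py, are the parental types, so the F1 was d g PY / D G py.
The two rarest classes, D g PY and d G py, are the double crossovers. Comparing them with the parentals, only the d allele has switched, so d is the middle locus and the order is py – d – g.
Crossovers in the d–g interval produce the single-crossover classes d G PY and D g py (232 + 254 = 486) plus the double crossovers (21).
RF(d–g) = (486 + 21) / 2376 = 507/2376 = 0.2134 → 21.3 cM.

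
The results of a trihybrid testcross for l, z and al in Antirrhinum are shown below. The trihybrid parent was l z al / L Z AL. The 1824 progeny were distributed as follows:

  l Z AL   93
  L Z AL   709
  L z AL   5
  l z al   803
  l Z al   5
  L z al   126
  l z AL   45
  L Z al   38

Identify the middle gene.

z

The two rarest classes, l Z al and L z AL, are the double crossovers. Comparing them with the parentals, only the z allele has switched, so z is the middle locus and the order is l – z – al.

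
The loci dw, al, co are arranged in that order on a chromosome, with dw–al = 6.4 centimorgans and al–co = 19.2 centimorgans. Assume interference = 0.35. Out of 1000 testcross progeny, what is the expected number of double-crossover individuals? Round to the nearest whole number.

8

Map distances give recombination frequencies of 0.064 and 0.192 for the two intervals.
With interference 0.35 (so coincidence = 0.65), expected double-crossover frequency = 0.064 × 0.192 × 0.65 = 0.00799.
Expected number = 0.00799 × 1000 = 7.99 ≈ 8.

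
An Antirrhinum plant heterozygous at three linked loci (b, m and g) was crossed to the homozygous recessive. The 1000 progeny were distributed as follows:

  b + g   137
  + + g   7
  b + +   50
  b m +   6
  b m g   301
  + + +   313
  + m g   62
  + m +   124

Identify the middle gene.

g

The two most frequent reciprocal classes, b m g and + + +, are the parental types, so the F1 was b m g / + + +.
The two rarest classes, b m + and + + g, are the double crossovers. Comparing them with the parentals, only the g allele has switched, so g is the middle locus and the order is b – g – m.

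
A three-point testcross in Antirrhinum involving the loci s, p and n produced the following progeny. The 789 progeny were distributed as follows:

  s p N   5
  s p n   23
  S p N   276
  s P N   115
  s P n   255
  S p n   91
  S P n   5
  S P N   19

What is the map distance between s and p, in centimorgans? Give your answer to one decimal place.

The two most frequent reciprocal classes, s P n and S p N, are the parental types, so the F1 was s P n / S p N.
The two rarest classes, S P n and s p N, are the double crossovers. Comparing them with the parentals, only the s allele has switched, so s is the middle locus and the order is p – s – n.
Crossovers in the p–s interval produce the single-crossover classes s p n and S P N (23 + 19 = 42) plus the double crossovers (10).
RF(p–s) = (42 + 10) / 789 = 52/789 = 0.0659 → 6.6 centimorgans.

6.6 centimorgans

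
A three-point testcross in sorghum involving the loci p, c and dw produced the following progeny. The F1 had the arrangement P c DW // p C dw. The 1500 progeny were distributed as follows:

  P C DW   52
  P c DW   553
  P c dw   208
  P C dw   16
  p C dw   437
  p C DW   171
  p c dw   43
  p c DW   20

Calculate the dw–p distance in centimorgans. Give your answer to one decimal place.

The two rarest classes, p c DW and P C dw, are the double crossovers. Comparing them with the parentals, only the p allele has switched, so p is the middle locus and the order is c – p – dw.
Crossovers in the p–dw interval produce the single-crossover classes P c dw and p C DW (208 + 171 = 379) plus the double crossovers (36).
RF(p–dw) = (379 + 36) / 1500 = 415/1500 = 0.2767 → 27.7 centimorgans.

27.7 centimorgans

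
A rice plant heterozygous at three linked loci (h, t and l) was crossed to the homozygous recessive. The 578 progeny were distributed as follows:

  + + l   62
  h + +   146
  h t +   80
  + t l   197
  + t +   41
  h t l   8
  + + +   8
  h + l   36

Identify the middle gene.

The two most frequent reciprocal classes, + t l and h + +, are the parental types, so the F1 was + t l / h + +.
The two rarest classes, h t l and + + +, are the double crossovers. Comparing them with the parentals, only the h allele has switched, so h is the middle locus and the order is l – h – t.

h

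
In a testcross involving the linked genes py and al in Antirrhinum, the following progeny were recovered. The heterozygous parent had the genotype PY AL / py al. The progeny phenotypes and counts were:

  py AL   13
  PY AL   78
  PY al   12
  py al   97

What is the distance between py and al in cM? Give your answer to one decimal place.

12.5 cM

The recombinant classes are PY al and py AL: 12 + 13 = 25.
Recombination frequency = 25/200 = 0.1250 ≈ 12.5%, i.e. 12.5 cM.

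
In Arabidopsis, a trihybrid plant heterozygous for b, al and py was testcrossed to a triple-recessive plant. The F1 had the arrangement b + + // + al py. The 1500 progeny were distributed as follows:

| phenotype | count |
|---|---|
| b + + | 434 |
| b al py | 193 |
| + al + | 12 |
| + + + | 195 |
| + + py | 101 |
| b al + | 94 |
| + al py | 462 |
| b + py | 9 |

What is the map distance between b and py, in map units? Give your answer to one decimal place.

The two rarest classes, b + py and + al +, are the double crossovers. Comparing them with the parentals, only the py allele has switched, so py is the middle locus and the order is b – py – al.
Crossovers in the b–py interval produce the single-crossover classes + + + and b al py (195 + 193 = 388) plus the double crossovers (21).
RF(b–py) = (388 + 21) / 1500 = 409/1500 = 0.2727 → 27.3 map units.

27.3 map units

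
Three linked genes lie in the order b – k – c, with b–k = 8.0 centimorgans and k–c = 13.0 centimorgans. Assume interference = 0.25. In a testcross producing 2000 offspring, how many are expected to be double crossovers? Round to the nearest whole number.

Map distances give recombination frequencies of 0.080 and 0.130 for the two intervals.
With interference 0.25 (so coincidence = 0.75), expected double-crossover frequency = 0.080 × 0.130 × 0.75 = 0.00780.
Expected number = 0.00780 × 2000 = 15.60 ≈ 16.

16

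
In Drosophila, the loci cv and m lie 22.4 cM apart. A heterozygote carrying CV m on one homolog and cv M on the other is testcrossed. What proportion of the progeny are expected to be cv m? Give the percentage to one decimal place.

A map distance of 22.4 cM corresponds to a recombination frequency of 0.224.
The F1 is CV m / cv M, so cv m is a recombinant gamete class with expected frequency r/2 = 0.224/2 = 0.1120.
That is 0.1120 = 11.2% of the progeny.

11.2%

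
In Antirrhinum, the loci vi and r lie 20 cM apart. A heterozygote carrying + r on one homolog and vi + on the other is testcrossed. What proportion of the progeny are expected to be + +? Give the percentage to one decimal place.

A map distance of 20 cM corresponds to a recombination frequency of 0.200.
The F1 is + r / vi +, so + + is a recombinant gamete class with expected frequency r/2 = 0.200/2 = 0.1000.
That is 0.1000 = 10.0% of the progeny.

10.0%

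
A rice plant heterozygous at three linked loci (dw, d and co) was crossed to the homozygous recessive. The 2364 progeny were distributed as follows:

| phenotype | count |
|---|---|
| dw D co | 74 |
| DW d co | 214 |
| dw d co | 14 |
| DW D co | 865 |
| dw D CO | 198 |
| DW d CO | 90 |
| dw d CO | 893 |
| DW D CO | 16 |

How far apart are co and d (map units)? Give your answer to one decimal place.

The two most frequent reciprocal classes, dw d CO and DW D co, are the parental types, so the F1 was dw d CO / DW D co.
The two rarest classes, dw d co and DW D CO, are the double crossovers. Comparing them with the parentals, only the co allele has switched, so co is the middle locus and the order is dw – co – d.
Crossovers in the co–d interval produce the single-crossover classes dw D CO and DW d co (198 + 214 = 412) plus the double crossovers (30).
RF(co–d) = (412 + 30) / 2364 = 442/2364 = 0.1870 → 18.7 map units.

18.7 map units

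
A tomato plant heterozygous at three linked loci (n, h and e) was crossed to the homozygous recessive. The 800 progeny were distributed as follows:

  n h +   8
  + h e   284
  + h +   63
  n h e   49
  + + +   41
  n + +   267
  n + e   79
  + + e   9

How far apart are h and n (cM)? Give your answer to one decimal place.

13.4 cM

The two most frequent reciprocal classes, + h e and n + +, are the parental types, so the F1 was + h e / n + +.
The two rarest classes, + + e and n h +, are the double crossovers. Comparing them with the parentals, only the h allele has switched, so h is the middle locus and the order is n – h – e.
Crossovers in the n–h interval produce the single-crossover classes n h e and + + + (49 + 41 = 90) plus the double crossovers (17).
RF(n–h) = (90 + 17) / 800 = 107/800 = 0.1338 → 13.4 cM.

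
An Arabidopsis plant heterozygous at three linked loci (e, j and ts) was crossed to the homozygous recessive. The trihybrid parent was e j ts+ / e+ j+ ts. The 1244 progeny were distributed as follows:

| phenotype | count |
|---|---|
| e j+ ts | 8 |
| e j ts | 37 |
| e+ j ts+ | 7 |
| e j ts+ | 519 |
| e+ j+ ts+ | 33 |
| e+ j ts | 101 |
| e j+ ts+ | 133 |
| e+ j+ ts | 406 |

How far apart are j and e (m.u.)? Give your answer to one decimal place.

The two rarest classes, e+ j ts+ and e j+ ts, are the double crossovers. Comparing them with the parentals, only the e allele has switched, so e is the middle locus and the order is j – e – ts.
Crossovers in the j–e interval produce the single-crossover classes e j+ ts+ and e+ j ts (133 + 101 = 234) plus the double crossovers (15).
RF(j–e) = (234 + 15) / 1244 = 249/1244 = 0.2002 → 20.0 m.u.

20.0 m.u.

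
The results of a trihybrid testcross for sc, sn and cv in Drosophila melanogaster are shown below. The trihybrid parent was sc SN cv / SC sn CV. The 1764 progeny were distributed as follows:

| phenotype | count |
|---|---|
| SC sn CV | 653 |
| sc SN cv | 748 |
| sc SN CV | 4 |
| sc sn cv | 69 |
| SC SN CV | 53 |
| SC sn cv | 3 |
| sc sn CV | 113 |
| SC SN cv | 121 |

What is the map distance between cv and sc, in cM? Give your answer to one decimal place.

13.7 cM

The two rarest classes, sc SN CV and SC sn cv, are the double crossovers. Comparing them with the parentals, only the cv allele has switched, so cv is the middle locus and the order is sc – cv – sn.
Crossovers in the sc–cv interval produce the single-crossover classes SC SN cv and sc sn CV (121 + 113 = 234) plus the double crossovers (7).
RF(sc–cv) = (234 + 7) / 1764 = 241/1764 = 0.1366 → 13.7 cM.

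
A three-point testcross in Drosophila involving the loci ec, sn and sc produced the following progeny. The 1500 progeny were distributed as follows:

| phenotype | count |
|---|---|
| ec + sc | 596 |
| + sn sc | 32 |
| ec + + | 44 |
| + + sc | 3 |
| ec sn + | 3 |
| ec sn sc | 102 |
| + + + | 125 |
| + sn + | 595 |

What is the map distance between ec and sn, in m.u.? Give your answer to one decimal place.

The two most frequent reciprocal classes, ec + sc and + sn +, are the parental types, so the F1 was ec + sc / + sn +.
The two rarest classes, + + sc and ec sn +, are the double crossovers. Comparing them with the parentals, only the ec allele has switched, so ec is the middle locus and the order is sn – ec – sc.
Crossovers in the sn–ec interval produce the single-crossover classes ec sn sc and + + + (102 + 125 = 227) plus the double crossovers (6).
RF(sn–ec) = (227 + 6) / 1500 = 233/1500 = 0.1553 → 15.5 m.u.

15.5 m.u.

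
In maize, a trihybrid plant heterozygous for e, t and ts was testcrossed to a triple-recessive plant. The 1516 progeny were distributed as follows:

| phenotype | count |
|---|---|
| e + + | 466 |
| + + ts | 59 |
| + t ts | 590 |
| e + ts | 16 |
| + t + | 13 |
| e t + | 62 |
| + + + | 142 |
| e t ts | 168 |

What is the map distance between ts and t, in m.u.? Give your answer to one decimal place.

9.9 m.u.

The two most frequent reciprocal classes, + t ts and e + +, are the parental types, so the F1 was + t ts / e + +.
The two rarest classes, + t + and e + ts, are the double crossovers. Comparing them with the parentals, only the ts allele has switched, so ts is the middle locus and the order is t – ts – e.
Crossovers in the t–ts interval produce the single-crossover classes + + ts and e t + (59 + 62 = 121) plus the double crossovers (29).
RF(t–ts) = (121 + 29) / 1516 = 150/1516 = 0.0989 → 9.9 m.u.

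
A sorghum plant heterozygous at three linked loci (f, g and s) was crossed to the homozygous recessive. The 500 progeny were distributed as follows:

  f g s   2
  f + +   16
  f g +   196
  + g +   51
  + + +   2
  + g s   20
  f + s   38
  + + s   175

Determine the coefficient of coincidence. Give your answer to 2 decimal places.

0.54

The two most frequent reciprocal classes, + + s and f g +, are the parental types, so the F1 was + + s / f g +.
The two rarest classes, + + + and f g s, are the double crossovers. Comparing them with the parentals, only the s allele has switched, so s is the middle locus and the order is f – s – g.
f–s: (89 + 4)/500 = 0.1860; s–g: (36 + 4)/500 = 0.0800.
Expected DCO frequency = 0.1860 × 0.0800 ≈ 0.01488; observed = 4/500 ≈ 0.00800.
Coefficient of coincidence = 0.00800/0.01488 ≈ 0.54.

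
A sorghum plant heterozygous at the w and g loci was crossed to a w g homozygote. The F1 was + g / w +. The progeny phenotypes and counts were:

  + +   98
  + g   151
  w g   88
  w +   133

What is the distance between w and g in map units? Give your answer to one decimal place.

The recombinant classes are + + and w g: 98 + 88 = 186.
Recombination frequency = 186/470 = 0.3957 ≈ 39.6%, i.e. 39.6 map units.

39.6 map units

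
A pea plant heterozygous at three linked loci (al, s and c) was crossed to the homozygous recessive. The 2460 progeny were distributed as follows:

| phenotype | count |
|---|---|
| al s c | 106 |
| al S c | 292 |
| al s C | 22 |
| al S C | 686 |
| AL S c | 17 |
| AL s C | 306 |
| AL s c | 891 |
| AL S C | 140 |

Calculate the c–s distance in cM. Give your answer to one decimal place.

25.9 cM

The two most frequent reciprocal classes, AL s c and al S C, are the parental types, so the F1 was AL s c / al S C.
The two rarest classes, AL S c and al s C, are the double crossovers. Comparing them with the parentals, only the s allele has switched, so s is the middle locus and the order is c – s – al.
Crossovers in the c–s interval produce the single-crossover classes AL s C and al S c (306 + 292 = 598) plus the double crossovers (39).
RF(c–s) = (598 + 39) / 2460 = 637/2460 = 0.2589 → 25.9 cM.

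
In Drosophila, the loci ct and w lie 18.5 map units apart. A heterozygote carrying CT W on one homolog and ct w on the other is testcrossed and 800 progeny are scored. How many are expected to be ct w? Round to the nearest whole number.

A map distance of 18.5 map units corresponds to a recombination frequency of 0.185.
The F1 is CT W / ct w, so ct w is a parental gamete class with expected frequency (1 − r)/2 = 0.815/2 = 0.4075.
Expected number = 0.4075 × 800 = 326.00 ≈ 326.

326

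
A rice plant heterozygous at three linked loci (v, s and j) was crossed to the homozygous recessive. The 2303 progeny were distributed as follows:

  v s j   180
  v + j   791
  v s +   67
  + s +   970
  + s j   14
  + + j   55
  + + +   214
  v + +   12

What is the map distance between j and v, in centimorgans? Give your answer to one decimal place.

6.4 centimorgans

The two most frequent reciprocal classes, v + j and + s +, are the parental types, so the F1 was v + j / + s +.
The two rarest classes, v + + and + s j, are the double crossovers. Comparing them with the parentals, only the j allele has switched, so j is the middle locus and the order is s – j – v.
Crossovers in the j–v interval produce the single-crossover classes + + j and v s + (55 + 67 = 122) plus the double crossovers (26).
RF(j–v) = (122 + 26) / 2303 = 148/2303 = 0.0643 → 6.4 centimorgans.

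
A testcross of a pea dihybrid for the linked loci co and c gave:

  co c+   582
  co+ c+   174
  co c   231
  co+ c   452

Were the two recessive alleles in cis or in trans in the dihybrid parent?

The two most frequent classes are co+ c (452) and co c+ (582); these are the parental (non-recombinant) types.
So the F1 carried co+ c on one chromosome and co c+ on the other — the recessive alleles are on opposite chromosomes (trans / repulsion).

trans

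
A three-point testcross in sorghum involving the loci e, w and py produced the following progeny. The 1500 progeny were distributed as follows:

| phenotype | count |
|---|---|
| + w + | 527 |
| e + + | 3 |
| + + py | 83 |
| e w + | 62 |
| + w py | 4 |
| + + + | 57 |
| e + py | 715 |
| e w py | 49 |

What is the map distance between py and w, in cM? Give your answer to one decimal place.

7.5 cM

The two most frequent reciprocal classes, e + py and + w +, are the parental types, so the F1 was e + py / + w +.
The two rarest classes, e + + and + w py, are the double crossovers. Comparing them with the parentals, only the py allele has switched, so py is the middle locus and the order is e – py – w.
Crossovers in the py–w interval produce the single-crossover classes e w py and + + + (49 + 57 = 106) plus the double crossovers (7).
RF(py–w) = (106 + 7) / 1500 = 113/1500 = 0.0753 → 7.5 cM.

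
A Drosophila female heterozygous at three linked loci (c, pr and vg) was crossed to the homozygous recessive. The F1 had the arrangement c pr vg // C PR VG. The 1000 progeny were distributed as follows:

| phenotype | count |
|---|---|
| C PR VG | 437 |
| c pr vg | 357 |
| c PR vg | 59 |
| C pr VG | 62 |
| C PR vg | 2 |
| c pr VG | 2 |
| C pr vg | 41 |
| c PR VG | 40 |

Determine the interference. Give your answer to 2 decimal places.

The two rarest classes, c pr VG and C PR vg, are the double crossovers. Comparing them with the parentals, only the vg allele has switched, so vg is the middle locus and the order is c – vg – pr.
c–vg: (81 + 4)/1000 = 0.0850; vg–pr: (121 + 4)/1000 = 0.1250.
Expected DCO frequency = 0.0850 × 0.1250 ≈ 0.01063; observed = 4/1000 ≈ 0.00400.
Coefficient of coincidence = 0.00400/0.01063 ≈ 0.38; interference = 1 − 0.38 = 0.62.

0.62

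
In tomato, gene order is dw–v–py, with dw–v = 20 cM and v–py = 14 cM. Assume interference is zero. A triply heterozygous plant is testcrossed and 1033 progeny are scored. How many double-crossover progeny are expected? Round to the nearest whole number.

29

Map distances give recombination frequencies of 0.200 and 0.140 for the two intervals.
With no interference, expected double-crossover frequency = 0.200 × 0.140 = 0.02800.
Expected number = 0.02800 × 1033 = 28.92 ≈ 29.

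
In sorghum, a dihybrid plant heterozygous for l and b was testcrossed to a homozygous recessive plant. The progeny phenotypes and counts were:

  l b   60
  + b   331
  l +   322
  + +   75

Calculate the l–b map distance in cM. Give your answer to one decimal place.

17.1 cM

The two most frequent classes, + b (331) and l + (322), are the parental types, so the F1 was + b / l +.
The recombinant classes are + + and l b: 75 + 60 = 135.
Recombination frequency = 135/788 = 0.1713 ≈ 17.1%, i.e. 17.1 cM.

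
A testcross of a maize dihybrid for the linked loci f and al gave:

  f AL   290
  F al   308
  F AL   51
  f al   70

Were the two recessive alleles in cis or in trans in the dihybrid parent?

trans

The two most frequent classes are F al (308) and f AL (290); these are the parental (non-recombinant) types.
So the F1 carried F al on one chromosome and f AL on the other — the recessive alleles are on opposite chromosomes (trans / repulsion).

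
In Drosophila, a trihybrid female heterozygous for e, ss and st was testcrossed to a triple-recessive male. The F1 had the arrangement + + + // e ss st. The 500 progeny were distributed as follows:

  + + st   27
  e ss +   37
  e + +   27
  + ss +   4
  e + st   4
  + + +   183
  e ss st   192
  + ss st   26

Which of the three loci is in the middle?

ss

The two rarest classes, + ss + and e + st, are the double crossovers. Comparing them with the parentals, only the ss allele has switched, so ss is the middle locus and the order is st – ss – e.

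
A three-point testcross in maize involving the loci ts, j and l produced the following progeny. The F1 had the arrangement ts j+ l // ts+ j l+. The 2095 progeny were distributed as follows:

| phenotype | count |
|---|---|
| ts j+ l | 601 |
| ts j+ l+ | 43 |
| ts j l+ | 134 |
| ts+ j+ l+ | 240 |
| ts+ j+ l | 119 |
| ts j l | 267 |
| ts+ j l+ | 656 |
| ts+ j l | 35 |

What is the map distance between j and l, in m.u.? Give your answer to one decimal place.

The two rarest classes, ts j+ l+ and ts+ j l, are the double crossovers. Comparing them with the parentals, only the l allele has switched, so l is the middle locus and the order is ts – l – j.
Crossovers in the l–j interval produce the single-crossover classes ts j l and ts+ j+ l+ (267 + 240 = 507) plus the double crossovers (78).
RF(l–j) = (507 + 78) / 2095 = 585/2095 = 0.2792 → 27.9 m.u.

27.9 m.u.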